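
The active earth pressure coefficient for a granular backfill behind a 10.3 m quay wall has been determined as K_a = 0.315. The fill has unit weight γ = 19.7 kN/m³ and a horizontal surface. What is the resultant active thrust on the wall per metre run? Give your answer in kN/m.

P = ½ K_a γ H² = 0.5 × 0.315 × 19.7 × 10.3² = 329.2 kN/m.

329 kN/m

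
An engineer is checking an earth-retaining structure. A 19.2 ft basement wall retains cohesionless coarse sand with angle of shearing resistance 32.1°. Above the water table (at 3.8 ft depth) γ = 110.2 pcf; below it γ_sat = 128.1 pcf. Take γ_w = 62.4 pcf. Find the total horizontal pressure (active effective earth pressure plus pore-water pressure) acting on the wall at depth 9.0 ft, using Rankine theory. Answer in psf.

557 psf

K_a = (1 − sin φ)/(1 + sin φ) = 0.3060.
γ' = 128.1 − 62.4 = 65.70 pcf.
Effective vertical stress at 9.0 ft: σ'_v = 110.2×3.8 + 65.70×5.20 = 760.4 psf.
σ'_h = K_a σ'_v = 0.3060 × 760.4 = 232.7 psf; u = γ_w × 5.20 = 324.5 psf.
Total σ_h = 232.7 + 324.5 = 557.2 psf.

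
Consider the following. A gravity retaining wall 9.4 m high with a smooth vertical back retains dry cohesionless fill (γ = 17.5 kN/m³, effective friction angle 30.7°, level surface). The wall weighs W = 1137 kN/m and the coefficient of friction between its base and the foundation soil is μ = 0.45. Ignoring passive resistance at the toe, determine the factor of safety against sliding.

2.04

K_a = tan²(45° − 30.7°/2) = 0.3240.
P_a = ½K_aγH² = 0.5×0.3240×17.5×9.4² = 250.5 kN/m, acting at H/3 = 3.133 m above the base.
FS_sliding = μW / P_a = 0.45×1137 / 250.5 = 2.042.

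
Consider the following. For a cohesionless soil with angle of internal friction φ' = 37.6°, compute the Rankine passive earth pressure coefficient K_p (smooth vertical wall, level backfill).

K_p = (1 + sin φ)/(1 − sin φ) = tan²(45° + 37.6°/2) = 4.130.

4.13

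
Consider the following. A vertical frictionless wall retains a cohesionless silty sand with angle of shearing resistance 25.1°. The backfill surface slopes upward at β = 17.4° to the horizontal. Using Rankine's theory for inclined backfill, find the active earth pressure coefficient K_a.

0.497

K_a = cos β · (cos β − √(cos²β − cos²φ)) / (cos β + √(cos²β − cos²φ)).
cos β = 0.9542, cos φ = 0.9056, √(cos²β − cos²φ) = 0.3009.
K_a = 0.9542 × (0.9542 − 0.3009)/(0.9542 + 0.3009) = 0.4968.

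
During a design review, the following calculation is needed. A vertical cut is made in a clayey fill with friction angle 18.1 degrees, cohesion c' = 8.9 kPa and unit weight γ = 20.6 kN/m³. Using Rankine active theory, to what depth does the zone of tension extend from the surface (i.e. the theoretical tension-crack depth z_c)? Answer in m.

K_a = tan²(45° − 18.1°/2) = 0.5259; √K_a = 0.7252.
The active pressure is zero where K_a γ z = 2c√K_a, so z_c = 2c/(γ√K_a) = 2×8.9/(20.6×0.7252) = 1.191 m.

1.19 m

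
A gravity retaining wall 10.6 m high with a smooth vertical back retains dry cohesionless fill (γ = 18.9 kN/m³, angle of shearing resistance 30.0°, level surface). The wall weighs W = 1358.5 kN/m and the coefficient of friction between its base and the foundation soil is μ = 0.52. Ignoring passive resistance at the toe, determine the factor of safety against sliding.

K_a = tan²(45° − 30.0°/2) = 0.3333.
P_a = ½K_aγH² = 0.5×0.3333×18.9×10.6² = 353.9 kN/m, acting at H/3 = 3.533 m above the base.
FS_sliding = μW / P_a = 0.52×1358.5 / 353.9 = 1.996.

2.00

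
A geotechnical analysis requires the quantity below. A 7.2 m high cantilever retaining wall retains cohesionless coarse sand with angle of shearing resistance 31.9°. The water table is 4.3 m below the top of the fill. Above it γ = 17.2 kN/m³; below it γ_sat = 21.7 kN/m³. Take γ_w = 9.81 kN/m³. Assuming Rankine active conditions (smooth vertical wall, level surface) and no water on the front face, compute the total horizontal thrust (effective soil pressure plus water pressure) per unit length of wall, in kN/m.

172 kN/m

K_a = tan²(45° − φ/2) = 0.3085.
γ' = 21.7 − 9.81 = 11.89 kN/m³. Depth below WT = 2.9 m.
σ'_h at WT = K_a γ d_w = 22.82 kPa; at base = 22.82 + K_a γ' × 2.9 = 33.46 kPa.
P₁ (0–4.3 m) = ½×22.82×4.3 = 49.06. P₂ (4.3–7.2 m) = ½(22.82+33.46)×2.9 = 81.60.
P_w = ½ γ_w h₂² = 0.5×9.81×2.9² = 41.25. Total = 49.06+81.60+41.25 = 171.9 kN/m.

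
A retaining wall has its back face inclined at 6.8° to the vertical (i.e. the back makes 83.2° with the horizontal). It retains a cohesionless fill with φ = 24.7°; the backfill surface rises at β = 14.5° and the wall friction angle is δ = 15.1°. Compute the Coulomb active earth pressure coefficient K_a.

K_a = sin²(α+φ) / [sin²α · sin(α−δ) · (1 + √{sin(φ+δ)sin(φ−β) / (sin(α−δ)sin(α+β))})²].
With α = 83.2°, φ = 24.7°, δ = 15.1°, β = 14.5°: K_a = 0.5422.

0.542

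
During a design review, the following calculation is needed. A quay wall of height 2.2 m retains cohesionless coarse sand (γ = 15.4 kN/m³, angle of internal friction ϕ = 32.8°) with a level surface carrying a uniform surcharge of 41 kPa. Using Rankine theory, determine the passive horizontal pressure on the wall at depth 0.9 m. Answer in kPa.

185 kPa

K_p = (1 + sin φ)/(1 − sin φ) = 3.364.
σ_v = γz + q = 15.4 × 0.9 + 41 = 54.86 kPa.
σ_h = K_p σ_v = 3.364 × 54.86 = 184.6 kPa.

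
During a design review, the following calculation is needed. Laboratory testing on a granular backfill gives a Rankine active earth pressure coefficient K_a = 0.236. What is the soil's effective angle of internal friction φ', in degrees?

K_a = tan²(45° − φ/2) ⇒ 45° − φ/2 = arctan(√0.236) = 25.91°.
φ = 2(45° − 25.91°) = 38.18°.

38.2°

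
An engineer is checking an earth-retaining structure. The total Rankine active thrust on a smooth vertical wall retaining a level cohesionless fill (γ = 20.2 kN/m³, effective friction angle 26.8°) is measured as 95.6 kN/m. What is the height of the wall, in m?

5.00 m

K_a = 0.3785. P_a = ½ K_a γ H² ⇒ H = √(2P_a/(K_a γ)).
H = √(2×95.6/(0.3785×20.2)) = 5.001 m.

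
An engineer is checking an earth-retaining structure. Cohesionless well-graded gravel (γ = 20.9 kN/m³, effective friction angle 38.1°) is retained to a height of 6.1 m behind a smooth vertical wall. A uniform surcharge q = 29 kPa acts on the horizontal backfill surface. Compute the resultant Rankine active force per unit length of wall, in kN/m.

134 kN/m

K_a = tan²(45° − φ/2) = 0.2368.
Soil triangle: ½ K_a γ H² = 0.5×0.2368×20.9×6.1² = 92.09 kN/m.
Surcharge rectangle: K_a q H = 0.2368×29×6.1 = 41.90 kN/m.
Total = 92.09 + 41.90 = 134.0 kN/m.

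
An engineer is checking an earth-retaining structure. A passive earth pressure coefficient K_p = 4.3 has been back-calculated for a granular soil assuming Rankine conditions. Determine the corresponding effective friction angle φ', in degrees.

38.5°

K_p = (1+sin φ)/(1−sin φ) ⇒ sin φ = (K_p − 1)/(K_p + 1) = 0.6226.
φ = arcsin(0.6226) = 38.51°.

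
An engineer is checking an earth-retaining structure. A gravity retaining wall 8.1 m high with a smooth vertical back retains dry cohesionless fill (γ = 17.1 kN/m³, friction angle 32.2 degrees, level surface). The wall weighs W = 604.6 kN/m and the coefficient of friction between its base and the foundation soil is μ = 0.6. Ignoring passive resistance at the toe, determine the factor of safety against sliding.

2.12

K_a = tan²(45° − 32.2°/2) = 0.3047.
P_a = ½K_aγH² = 0.5×0.3047×17.1×8.1² = 170.9 kN/m, acting at H/3 = 2.700 m above the base.
FS_sliding = μW / P_a = 0.6×604.6 / 170.9 = 2.122.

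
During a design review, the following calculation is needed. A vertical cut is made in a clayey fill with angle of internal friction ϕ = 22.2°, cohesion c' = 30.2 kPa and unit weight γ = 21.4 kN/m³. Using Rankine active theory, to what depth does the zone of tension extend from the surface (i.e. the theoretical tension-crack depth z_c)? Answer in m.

K_a = tan²(45° − 22.2°/2) = 0.4515; √K_a = 0.6720.
The active pressure is zero where K_a γ z = 2c√K_a, so z_c = 2c/(γ√K_a) = 2×30.2/(21.4×0.6720) = 4.200 m.

4.20 m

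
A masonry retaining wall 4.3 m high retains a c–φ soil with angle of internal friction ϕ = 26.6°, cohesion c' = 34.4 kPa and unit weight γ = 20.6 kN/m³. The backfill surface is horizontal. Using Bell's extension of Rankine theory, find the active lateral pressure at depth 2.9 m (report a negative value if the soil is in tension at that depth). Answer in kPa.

K_a = (1 − sin φ)/(1 + sin φ) = 0.3814.
σ_a = K_a γ z − 2c√K_a = 0.3814×20.6×2.9 − 2×34.4×0.6176 = -19.70 kPa.

-19.7 kPa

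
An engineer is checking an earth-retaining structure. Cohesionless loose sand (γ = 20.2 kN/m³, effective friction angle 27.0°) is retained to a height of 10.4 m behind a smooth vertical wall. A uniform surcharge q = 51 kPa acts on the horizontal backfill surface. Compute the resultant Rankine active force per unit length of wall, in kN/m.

K_a = tan²(45° − φ/2) = 0.3755.
Soil triangle: ½ K_a γ H² = 0.5×0.3755×20.2×10.4² = 410.2 kN/m.
Surcharge rectangle: K_a q H = 0.3755×51×10.4 = 199.2 kN/m.
Total = 410.2 + 199.2 = 609.4 kN/m.

609 kN/m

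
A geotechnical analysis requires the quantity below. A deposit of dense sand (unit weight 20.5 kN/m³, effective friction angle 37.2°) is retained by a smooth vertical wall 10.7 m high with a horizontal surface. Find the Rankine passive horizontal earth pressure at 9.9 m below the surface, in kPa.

K_p = (1 + sin φ)/(1 − sin φ) = 4.058.
σ_h = K_p γ z = 4.058 × 20.5 × 9.9 = 823.6 kPa.

824 kPa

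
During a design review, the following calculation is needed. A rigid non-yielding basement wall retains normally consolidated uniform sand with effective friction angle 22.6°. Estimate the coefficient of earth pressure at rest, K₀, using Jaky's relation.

K₀ = 1 − sin φ' = 1 − sin 22.6° = 0.6157.

0.616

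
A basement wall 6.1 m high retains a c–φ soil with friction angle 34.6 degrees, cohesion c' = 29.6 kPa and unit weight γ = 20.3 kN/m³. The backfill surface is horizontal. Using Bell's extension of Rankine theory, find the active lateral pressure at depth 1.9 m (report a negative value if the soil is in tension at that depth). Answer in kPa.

-20.4 kPa

K_a = (1 − sin φ)/(1 + sin φ) = 0.2756.
σ_a = K_a γ z − 2c√K_a = 0.2756×20.3×1.9 − 2×29.6×0.5250 = -20.45 kPa.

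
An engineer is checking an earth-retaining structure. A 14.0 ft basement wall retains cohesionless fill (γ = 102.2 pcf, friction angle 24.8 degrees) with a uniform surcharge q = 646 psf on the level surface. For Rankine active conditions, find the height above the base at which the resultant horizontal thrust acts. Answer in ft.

K_a = 0.4090.
Triangular part P₁ = ½K_aγH² = 4096 at H/3 = 4.667 ft; rectangular part P₂ = K_a q H = 3699 at H/2 = 7.000 ft.
ȳ = (P₁·4.667 + P₂·7.000)/(P₁+P₂) = 5.774 ft.

5.77 ft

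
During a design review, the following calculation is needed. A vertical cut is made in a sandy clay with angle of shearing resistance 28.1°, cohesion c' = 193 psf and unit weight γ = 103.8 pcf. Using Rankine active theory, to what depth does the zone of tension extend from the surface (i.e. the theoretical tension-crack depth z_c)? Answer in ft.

6.20 ft

K_a = tan²(45° − 28.1°/2) = 0.3596; √K_a = 0.5997.
The active pressure is zero where K_a γ z = 2c√K_a, so z_c = 2c/(γ√K_a) = 2×193/(103.8×0.5997) = 6.201 ft.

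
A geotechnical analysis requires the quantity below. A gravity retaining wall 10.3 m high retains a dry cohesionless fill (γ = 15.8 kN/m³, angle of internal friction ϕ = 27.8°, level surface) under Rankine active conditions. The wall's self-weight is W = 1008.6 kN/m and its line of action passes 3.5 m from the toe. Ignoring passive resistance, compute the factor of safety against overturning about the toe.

K_a = tan²(45° − 27.8°/2) = 0.3639.
P_a = ½K_aγH² = 0.5×0.3639×15.8×10.3² = 305.0 kN/m, acting at H/3 = 3.433 m above the base.
Overturning moment M_o = P_a × H/3 = 305.0 × 3.433 = 1047.
Resisting moment M_r = W × 3.5 = 1008.6 × 3.5 = 3530.
FS_overturning = M_r/M_o = 3530/1047 = 3.371.

3.37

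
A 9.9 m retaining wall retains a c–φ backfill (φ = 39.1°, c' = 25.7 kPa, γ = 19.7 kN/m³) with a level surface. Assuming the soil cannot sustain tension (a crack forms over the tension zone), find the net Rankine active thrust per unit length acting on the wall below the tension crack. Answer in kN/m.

43.5 kN/m

K_a = 0.2265; √K_a = 0.4759.
Tension-crack depth z_c = 2c/(γ√K_a) = 2×25.7/(19.7×0.4759) = 5.482 m.
σ_a at base = K_a γ H − 2c√K_a = 0.2265×19.7×9.9 − 2×25.7×0.4759 = 19.71 kPa.
P_a = ½ × 19.71 × (H − z_c) = 0.5×19.71×4.418 = 43.53 kN/m.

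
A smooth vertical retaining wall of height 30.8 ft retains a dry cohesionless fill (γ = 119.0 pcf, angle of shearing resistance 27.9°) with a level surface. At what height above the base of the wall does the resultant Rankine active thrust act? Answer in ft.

K_a = 0.3625.
The pressure distribution is triangular, so the resultant acts at H/3 above the base = 30.8/3 = 10.27 ft.

10.3 ft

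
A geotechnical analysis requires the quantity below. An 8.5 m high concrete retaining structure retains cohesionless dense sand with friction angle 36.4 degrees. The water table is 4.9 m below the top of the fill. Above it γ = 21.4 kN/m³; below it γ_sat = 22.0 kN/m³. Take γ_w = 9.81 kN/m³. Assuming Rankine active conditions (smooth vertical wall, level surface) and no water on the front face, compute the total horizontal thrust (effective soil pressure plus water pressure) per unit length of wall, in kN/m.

246 kN/m

K_a = tan²(45° − φ/2) = 0.2552.
γ' = 22.0 − 9.81 = 12.19 kN/m³. Depth below WT = 3.6 m.
σ'_h at WT = K_a γ d_w = 26.76 kPa; at base = 26.76 + K_a γ' × 3.6 = 37.95 kPa.
P₁ (0–4.9 m) = ½×26.76×4.9 = 65.55. P₂ (4.9–8.5 m) = ½(26.76+37.95)×3.6 = 116.5.
P_w = ½ γ_w h₂² = 0.5×9.81×3.6² = 63.57. Total = 65.55+116.5+63.57 = 245.6 kN/m.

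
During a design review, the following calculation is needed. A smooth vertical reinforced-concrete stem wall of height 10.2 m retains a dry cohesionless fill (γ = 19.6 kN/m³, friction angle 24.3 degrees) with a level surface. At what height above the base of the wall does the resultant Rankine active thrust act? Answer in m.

3.40 m

K_a = 0.4169.
The pressure distribution is triangular, so the resultant acts at H/3 above the base = 10.2/3 = 3.400 m.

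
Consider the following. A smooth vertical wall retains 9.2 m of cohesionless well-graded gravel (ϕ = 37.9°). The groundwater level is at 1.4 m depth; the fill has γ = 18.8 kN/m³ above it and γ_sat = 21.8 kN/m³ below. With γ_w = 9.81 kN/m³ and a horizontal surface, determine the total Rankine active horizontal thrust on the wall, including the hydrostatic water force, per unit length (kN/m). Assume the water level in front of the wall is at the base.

439 kN/m

K_a = tan²(45° − φ/2) = 0.2389.
γ' = 21.8 − 9.81 = 11.99 kN/m³. Depth below WT = 7.8 m.
σ'_h at WT = K_a γ d_w = 6.289 kPa; at base = 6.289 + K_a γ' × 7.8 = 28.63 kPa.
P₁ (0–1.4 m) = ½×6.289×1.4 = 4.402. P₂ (1.4–9.2 m) = ½(6.289+28.63)×7.8 = 136.2.
P_w = ½ γ_w h₂² = 0.5×9.81×7.8² = 298.4. Total = 4.402+136.2+298.4 = 439.0 kN/m.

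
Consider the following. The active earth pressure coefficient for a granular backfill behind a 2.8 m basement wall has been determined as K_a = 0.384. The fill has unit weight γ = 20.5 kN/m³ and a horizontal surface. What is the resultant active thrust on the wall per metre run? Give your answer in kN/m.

P = ½ K_a γ H² = 0.5 × 0.384 × 20.5 × 2.8² = 30.86 kN/m.

30.9 kN/m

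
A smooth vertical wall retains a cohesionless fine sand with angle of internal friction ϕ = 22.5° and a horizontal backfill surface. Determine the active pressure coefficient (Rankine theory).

K_a = tan²(45° − φ/2) = tan²(33.75°) = 0.4465.

0.446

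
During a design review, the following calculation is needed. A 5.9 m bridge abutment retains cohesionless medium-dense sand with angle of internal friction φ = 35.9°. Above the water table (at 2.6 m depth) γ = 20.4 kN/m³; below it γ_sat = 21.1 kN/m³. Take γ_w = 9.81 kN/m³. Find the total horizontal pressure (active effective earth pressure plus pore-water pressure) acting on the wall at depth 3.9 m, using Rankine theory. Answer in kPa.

K_a = (1 − sin φ)/(1 + sin φ) = 0.2607.
γ' = 21.1 − 9.81 = 11.29 kN/m³.
Effective vertical stress at 3.9 m: σ'_v = 20.4×2.6 + 11.29×1.30 = 67.72 kPa.
σ'_h = K_a σ'_v = 0.2607 × 67.72 = 17.66 kPa; u = γ_w × 1.30 = 12.75 kPa.
Total σ_h = 17.66 + 12.75 = 30.41 kPa.

30.4 kPa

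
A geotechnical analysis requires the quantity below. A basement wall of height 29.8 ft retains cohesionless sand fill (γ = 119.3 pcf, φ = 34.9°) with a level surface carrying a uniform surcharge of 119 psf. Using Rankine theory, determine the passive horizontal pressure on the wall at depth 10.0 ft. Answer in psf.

4820 psf

K_p = (1 + sin φ)/(1 − sin φ) = 3.674.
σ_v = γz + q = 119.3 × 10.0 + 119 = 1312 psf.
σ_h = K_p σ_v = 3.674 × 1312 = 4821 psf.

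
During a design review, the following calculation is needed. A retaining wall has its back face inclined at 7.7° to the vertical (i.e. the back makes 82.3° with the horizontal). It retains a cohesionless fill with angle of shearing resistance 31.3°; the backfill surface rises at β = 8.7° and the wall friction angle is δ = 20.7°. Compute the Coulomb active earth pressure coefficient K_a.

0.386

K_a = sin²(α+φ) / [sin²α · sin(α−δ) · (1 + √{sin(φ+δ)sin(φ−β) / (sin(α−δ)sin(α+β))})²].
With α = 82.3°, φ = 31.3°, δ = 20.7°, β = 8.7°: K_a = 0.3861.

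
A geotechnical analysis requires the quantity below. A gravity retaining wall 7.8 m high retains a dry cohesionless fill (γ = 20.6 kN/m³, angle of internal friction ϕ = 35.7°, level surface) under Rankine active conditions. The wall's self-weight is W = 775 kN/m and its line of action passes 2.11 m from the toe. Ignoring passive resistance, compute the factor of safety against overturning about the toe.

K_a = tan²(45° − 35.7°/2) = 0.2630.
P_a = ½K_aγH² = 0.5×0.2630×20.6×7.8² = 164.8 kN/m, acting at H/3 = 2.600 m above the base.
Overturning moment M_o = P_a × H/3 = 164.8 × 2.600 = 428.5.
Resisting moment M_r = W × 2.11 = 775 × 2.11 = 1635.
FS_overturning = M_r/M_o = 1635/428.5 = 3.816.

3.82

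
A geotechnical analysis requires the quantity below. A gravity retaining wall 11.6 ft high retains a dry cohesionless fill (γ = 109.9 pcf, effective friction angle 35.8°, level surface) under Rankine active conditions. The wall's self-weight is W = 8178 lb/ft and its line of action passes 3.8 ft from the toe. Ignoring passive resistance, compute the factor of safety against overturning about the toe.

K_a = tan²(45° − 35.8°/2) = 0.2619.
P_a = ½K_aγH² = 0.5×0.2619×109.9×11.6² = 1936 lb/ft, acting at H/3 = 3.867 ft above the base.
Overturning moment M_o = P_a × H/3 = 1936 × 3.867 = 7487.
Resisting moment M_r = W × 3.8 = 8178 × 3.8 = 31080.
FS_overturning = M_r/M_o = 31080/7487 = 4.151.

4.15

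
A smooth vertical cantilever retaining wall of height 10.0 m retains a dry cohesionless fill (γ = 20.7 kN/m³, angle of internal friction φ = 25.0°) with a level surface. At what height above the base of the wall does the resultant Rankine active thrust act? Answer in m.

3.33 m

K_a = 0.4059.
The pressure distribution is triangular, so the resultant acts at H/3 above the base = 10.0/3 = 3.333 m.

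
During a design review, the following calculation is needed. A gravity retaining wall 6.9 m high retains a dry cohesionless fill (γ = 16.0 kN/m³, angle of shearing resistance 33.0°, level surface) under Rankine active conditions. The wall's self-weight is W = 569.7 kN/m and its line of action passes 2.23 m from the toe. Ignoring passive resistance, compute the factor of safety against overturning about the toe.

K_a = tan²(45° − 33.0°/2) = 0.2948.
P_a = ½K_aγH² = 0.5×0.2948×16.0×6.9² = 112.3 kN/m, acting at H/3 = 2.300 m above the base.
Overturning moment M_o = P_a × H/3 = 112.3 × 2.300 = 258.3.
Resisting moment M_r = W × 2.23 = 569.7 × 2.23 = 1270.
FS_overturning = M_r/M_o = 1270/258.3 = 4.919.

4.92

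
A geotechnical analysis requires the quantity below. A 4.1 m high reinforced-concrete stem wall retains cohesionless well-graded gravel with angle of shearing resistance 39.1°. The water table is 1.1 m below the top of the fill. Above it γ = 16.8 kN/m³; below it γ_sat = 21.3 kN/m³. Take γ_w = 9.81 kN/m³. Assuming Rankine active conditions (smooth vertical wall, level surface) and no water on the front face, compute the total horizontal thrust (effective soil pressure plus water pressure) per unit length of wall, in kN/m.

70.7 kN/m

K_a = tan²(45° − φ/2) = 0.2265.
γ' = 21.3 − 9.81 = 11.49 kN/m³. Depth below WT = 3.0 m.
σ'_h at WT = K_a γ d_w = 4.185 kPa; at base = 4.185 + K_a γ' × 3.0 = 11.99 kPa.
P₁ (0–1.1 m) = ½×4.185×1.1 = 2.302. P₂ (1.1–4.1 m) = ½(4.185+11.99)×3.0 = 24.27.
P_w = ½ γ_w h₂² = 0.5×9.81×3.0² = 44.14. Total = 2.302+24.27+44.14 = 70.71 kN/m.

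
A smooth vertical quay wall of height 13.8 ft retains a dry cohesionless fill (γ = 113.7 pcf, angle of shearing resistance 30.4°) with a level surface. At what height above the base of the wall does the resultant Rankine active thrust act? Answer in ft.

4.60 ft

K_a = 0.3280.
The pressure distribution is triangular, so the resultant acts at H/3 above the base = 13.8/3 = 4.600 ft.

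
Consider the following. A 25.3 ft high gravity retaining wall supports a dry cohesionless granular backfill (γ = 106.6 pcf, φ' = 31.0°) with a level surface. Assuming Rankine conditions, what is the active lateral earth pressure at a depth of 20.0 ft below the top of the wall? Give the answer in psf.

682 psf

K_a = (1 − sin φ)/(1 + sin φ) = 0.3201.
σ_h = K_a γ z = 0.3201 × 106.6 × 20.0 = 682.5 psf.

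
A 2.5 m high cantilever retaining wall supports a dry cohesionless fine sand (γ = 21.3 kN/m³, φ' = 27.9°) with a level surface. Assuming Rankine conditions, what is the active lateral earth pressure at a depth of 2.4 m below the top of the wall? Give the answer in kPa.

18.5 kPa

K_a = (1 − sin φ)/(1 + sin φ) = 0.3625.
σ_h = K_a γ z = 0.3625 × 21.3 × 2.4 = 18.53 kPa.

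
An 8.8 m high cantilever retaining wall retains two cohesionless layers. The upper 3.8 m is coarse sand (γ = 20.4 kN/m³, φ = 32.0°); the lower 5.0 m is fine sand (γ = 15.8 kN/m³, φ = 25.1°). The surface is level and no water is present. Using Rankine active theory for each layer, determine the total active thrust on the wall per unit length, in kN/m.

K_a1 = tan²(45°−32.0°/2) = 0.3073; K_a2 = tan²(45°−25.1°/2) = 0.4043.
Layer 1: σ at base = K_a1 γ₁ h₁ = 23.82 kPa; P₁ = ½×23.82×3.8 = 45.26.
Layer 2: σ_v at top = γ₁h₁ = 77.52; σ_h top = K_a2×77.52 = 31.34; σ_h base = K_a2×(77.52+15.8×5.0) = 63.28.
P₂ = ½(31.34+63.28)×5.0 = 236.6. Total P_a = 45.26+236.6 = 281.8 kN/m.

282 kN/m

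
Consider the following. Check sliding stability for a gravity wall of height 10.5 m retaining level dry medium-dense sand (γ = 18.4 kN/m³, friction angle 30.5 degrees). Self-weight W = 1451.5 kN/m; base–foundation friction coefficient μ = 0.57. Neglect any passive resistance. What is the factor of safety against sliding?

2.50

K_a = tan²(45° − 30.5°/2) = 0.3267.
P_a = ½K_aγH² = 0.5×0.3267×18.4×10.5² = 331.3 kN/m, acting at H/3 = 3.500 m above the base.
FS_sliding = μW / P_a = 0.57×1451.5 / 331.3 = 2.497.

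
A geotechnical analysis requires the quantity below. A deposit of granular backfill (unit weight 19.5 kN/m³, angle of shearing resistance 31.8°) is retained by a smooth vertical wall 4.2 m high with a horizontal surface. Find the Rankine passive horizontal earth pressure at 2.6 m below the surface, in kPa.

K_p = (1 + sin φ)/(1 − sin φ) = 3.228.
σ_h = K_p γ z = 3.228 × 19.5 × 2.6 = 163.7 kPa.

164 kPa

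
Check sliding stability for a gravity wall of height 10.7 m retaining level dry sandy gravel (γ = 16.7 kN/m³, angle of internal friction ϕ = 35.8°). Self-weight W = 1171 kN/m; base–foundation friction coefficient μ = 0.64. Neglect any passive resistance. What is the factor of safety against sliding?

2.99

K_a = tan²(45° − 35.8°/2) = 0.2619.
P_a = ½K_aγH² = 0.5×0.2619×16.7×10.7² = 250.3 kN/m, acting at H/3 = 3.567 m above the base.
FS_sliding = μW / P_a = 0.64×1171 / 250.3 = 2.994.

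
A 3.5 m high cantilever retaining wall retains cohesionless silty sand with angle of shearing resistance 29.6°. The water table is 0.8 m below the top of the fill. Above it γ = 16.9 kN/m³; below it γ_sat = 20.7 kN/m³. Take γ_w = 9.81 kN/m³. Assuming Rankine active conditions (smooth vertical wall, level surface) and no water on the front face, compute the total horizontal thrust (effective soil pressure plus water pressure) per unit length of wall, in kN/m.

63.4 kN/m

K_a = tan²(45° − φ/2) = 0.3387.
γ' = 20.7 − 9.81 = 10.89 kN/m³. Depth below WT = 2.7 m.
σ'_h at WT = K_a γ d_w = 4.580 kPa; at base = 4.580 + K_a γ' × 2.7 = 14.54 kPa.
P₁ (0–0.8 m) = ½×4.580×0.8 = 1.832. P₂ (0.8–3.5 m) = ½(4.580+14.54)×2.7 = 25.81.
P_w = ½ γ_w h₂² = 0.5×9.81×2.7² = 35.76. Total = 1.832+25.81+35.76 = 63.40 kN/m.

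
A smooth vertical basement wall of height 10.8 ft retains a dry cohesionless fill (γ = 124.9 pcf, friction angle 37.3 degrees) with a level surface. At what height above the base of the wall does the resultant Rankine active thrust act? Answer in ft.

K_a = 0.2453.
The pressure distribution is triangular, so the resultant acts at H/3 above the base = 10.8/3 = 3.600 ft.

3.60 ft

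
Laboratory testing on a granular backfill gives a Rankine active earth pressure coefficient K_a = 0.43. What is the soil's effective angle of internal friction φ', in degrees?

K_a = tan²(45° − φ/2) ⇒ 45° − φ/2 = arctan(√0.43) = 33.25°.
φ = 2(45° − 33.25°) = 23.49°.

23.5°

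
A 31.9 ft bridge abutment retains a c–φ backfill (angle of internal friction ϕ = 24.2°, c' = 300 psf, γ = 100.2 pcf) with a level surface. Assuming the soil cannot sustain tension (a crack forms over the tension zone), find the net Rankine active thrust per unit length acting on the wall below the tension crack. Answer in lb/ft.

10800 lb/ft

K_a = 0.4185; √K_a = 0.6469.
Tension-crack depth z_c = 2c/(γ√K_a) = 2×300/(100.2×0.6469) = 9.256 ft.
σ_a at base = K_a γ H − 2c√K_a = 0.4185×100.2×31.9 − 2×300×0.6469 = 949.6 psf.
P_a = ½ × 949.6 × (H − z_c) = 0.5×949.6×22.64 = 10750 lb/ft.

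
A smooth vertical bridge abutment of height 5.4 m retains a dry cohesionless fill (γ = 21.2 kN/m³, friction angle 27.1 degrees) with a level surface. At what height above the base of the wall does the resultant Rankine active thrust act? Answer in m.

K_a = 0.3741.
The pressure distribution is triangular, so the resultant acts at H/3 above the base = 5.4/3 = 1.800 m.

1.80 m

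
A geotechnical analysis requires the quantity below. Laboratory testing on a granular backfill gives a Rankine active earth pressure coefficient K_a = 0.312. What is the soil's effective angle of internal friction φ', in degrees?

K_a = tan²(45° − φ/2) ⇒ 45° − φ/2 = arctan(√0.312) = 29.19°.
φ = 2(45° − 29.19°) = 31.63°.

31.6°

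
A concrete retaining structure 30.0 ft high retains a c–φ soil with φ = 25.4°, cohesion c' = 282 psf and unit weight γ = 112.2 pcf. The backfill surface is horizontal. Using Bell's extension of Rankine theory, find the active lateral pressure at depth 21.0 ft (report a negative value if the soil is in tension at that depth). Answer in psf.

585 psf

K_a = (1 − sin φ)/(1 + sin φ) = 0.3996.
σ_a = K_a γ z − 2c√K_a = 0.3996×112.2×21.0 − 2×282×0.6322 = 585.1 psf.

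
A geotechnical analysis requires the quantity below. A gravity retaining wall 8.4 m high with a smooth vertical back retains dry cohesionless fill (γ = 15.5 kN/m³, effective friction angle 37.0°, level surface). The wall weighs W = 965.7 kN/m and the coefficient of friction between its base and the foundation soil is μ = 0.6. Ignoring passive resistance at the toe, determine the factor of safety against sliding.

K_a = tan²(45° − 37.0°/2) = 0.2486.
P_a = ½K_aγH² = 0.5×0.2486×15.5×8.4² = 135.9 kN/m, acting at H/3 = 2.800 m above the base.
FS_sliding = μW / P_a = 0.6×965.7 / 135.9 = 4.262.

4.26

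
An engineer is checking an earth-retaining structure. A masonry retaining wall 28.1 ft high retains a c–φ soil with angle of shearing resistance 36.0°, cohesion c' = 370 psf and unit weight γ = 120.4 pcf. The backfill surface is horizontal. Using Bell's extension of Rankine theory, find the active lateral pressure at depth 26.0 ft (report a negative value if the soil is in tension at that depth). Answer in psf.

K_a = (1 − sin φ)/(1 + sin φ) = 0.2596.
σ_a = K_a γ z − 2c√K_a = 0.2596×120.4×26.0 − 2×370×0.5095 = 435.7 psf.

436 psf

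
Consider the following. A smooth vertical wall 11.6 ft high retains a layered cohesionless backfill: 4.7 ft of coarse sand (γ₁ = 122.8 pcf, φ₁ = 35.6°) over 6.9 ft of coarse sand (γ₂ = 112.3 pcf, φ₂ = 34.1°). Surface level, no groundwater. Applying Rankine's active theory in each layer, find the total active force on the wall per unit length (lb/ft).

K_a1 = tan²(45°−35.6°/2) = 0.2641; K_a2 = tan²(45°−34.1°/2) = 0.2815.
Layer 1: σ at base = K_a1 γ₁ h₁ = 152.4 psf; P₁ = ½×152.4×4.7 = 358.2.
Layer 2: σ_v at top = γ₁h₁ = 577.2; σ_h top = K_a2×577.2 = 162.5; σ_h base = K_a2×(577.2+112.3×6.9) = 380.6.
P₂ = ½(162.5+380.6)×6.9 = 1874. Total P_a = 358.2+1874 = 2232 lb/ft.

2230 lb/ft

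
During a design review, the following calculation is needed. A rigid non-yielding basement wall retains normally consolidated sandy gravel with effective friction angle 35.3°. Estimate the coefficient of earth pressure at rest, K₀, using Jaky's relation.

0.422

K₀ = 1 − sin φ' = 1 − sin 35.3° = 0.4221.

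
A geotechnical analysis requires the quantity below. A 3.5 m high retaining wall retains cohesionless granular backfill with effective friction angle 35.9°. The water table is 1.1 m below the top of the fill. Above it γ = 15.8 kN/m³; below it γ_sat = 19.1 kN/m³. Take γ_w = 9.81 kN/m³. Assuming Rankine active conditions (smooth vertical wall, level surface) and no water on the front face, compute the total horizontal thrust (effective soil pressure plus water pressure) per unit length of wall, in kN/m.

48.6 kN/m

K_a = tan²(45° − φ/2) = 0.2607.
γ' = 19.1 − 9.81 = 9.290 kN/m³. Depth below WT = 2.4 m.
σ'_h at WT = K_a γ d_w = 4.532 kPa; at base = 4.532 + K_a γ' × 2.4 = 10.35 kPa.
P₁ (0–1.1 m) = ½×4.532×1.1 = 2.492. P₂ (1.1–3.5 m) = ½(4.532+10.35)×2.4 = 17.85.
P_w = ½ γ_w h₂² = 0.5×9.81×2.4² = 28.25. Total = 2.492+17.85+28.25 = 48.60 kN/m.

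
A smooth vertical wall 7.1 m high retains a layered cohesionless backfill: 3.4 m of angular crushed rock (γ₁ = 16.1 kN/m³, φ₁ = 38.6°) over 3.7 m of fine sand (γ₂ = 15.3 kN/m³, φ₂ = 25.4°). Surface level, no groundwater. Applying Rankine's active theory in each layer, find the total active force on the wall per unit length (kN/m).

144 kN/m

K_a1 = tan²(45°−38.6°/2) = 0.2316; K_a2 = tan²(45°−25.4°/2) = 0.3996.
Layer 1: σ at base = K_a1 γ₁ h₁ = 12.68 kPa; P₁ = ½×12.68×3.4 = 21.55.
Layer 2: σ_v at top = γ₁h₁ = 54.74; σ_h top = K_a2×54.74 = 21.88; σ_h base = K_a2×(54.74+15.3×3.7) = 44.50.
P₂ = ½(21.88+44.50)×3.7 = 122.8. Total P_a = 21.55+122.8 = 144.4 kN/m.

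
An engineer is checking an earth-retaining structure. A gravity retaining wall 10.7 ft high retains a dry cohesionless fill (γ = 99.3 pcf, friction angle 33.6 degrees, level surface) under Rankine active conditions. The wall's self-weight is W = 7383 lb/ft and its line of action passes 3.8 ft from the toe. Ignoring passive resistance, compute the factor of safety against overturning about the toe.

4.81

K_a = tan²(45° − 33.6°/2) = 0.2875.
P_a = ½K_aγH² = 0.5×0.2875×99.3×10.7² = 1634 lb/ft, acting at H/3 = 3.567 ft above the base.
Overturning moment M_o = P_a × H/3 = 1634 × 3.567 = 5829.
Resisting moment M_r = W × 3.8 = 7383 × 3.8 = 28060.
FS_overturning = M_r/M_o = 28060/5829 = 4.813.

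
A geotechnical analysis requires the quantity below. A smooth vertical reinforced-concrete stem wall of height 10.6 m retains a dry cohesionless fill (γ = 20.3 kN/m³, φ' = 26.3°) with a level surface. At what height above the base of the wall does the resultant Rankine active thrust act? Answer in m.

3.53 m

K_a = 0.3859.
The pressure distribution is triangular, so the resultant acts at H/3 above the base = 10.6/3 = 3.533 m.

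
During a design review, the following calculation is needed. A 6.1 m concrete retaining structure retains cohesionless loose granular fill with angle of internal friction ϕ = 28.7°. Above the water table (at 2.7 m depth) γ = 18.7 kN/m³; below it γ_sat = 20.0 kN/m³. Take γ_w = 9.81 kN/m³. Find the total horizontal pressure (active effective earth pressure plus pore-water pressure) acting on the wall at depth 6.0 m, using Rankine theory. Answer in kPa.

61.9 kPa

K_a = (1 − sin φ)/(1 + sin φ) = 0.3511.
γ' = 20.0 − 9.81 = 10.19 kN/m³.
Effective vertical stress at 6.0 m: σ'_v = 18.7×2.7 + 10.19×3.30 = 84.12 kPa.
σ'_h = K_a σ'_v = 0.3511 × 84.12 = 29.54 kPa; u = γ_w × 3.30 = 32.37 kPa.
Total σ_h = 29.54 + 32.37 = 61.91 kPa.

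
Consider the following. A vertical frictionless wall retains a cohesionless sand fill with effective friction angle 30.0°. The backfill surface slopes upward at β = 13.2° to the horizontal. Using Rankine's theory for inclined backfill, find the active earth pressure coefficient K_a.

K_a = cos β · (cos β − √(cos²β − cos²φ)) / (cos β + √(cos²β − cos²φ)).
cos β = 0.9736, cos φ = 0.8660, √(cos²β − cos²φ) = 0.4448.
K_a = 0.9736 × (0.9736 − 0.4448)/(0.9736 + 0.4448) = 0.3629.

0.363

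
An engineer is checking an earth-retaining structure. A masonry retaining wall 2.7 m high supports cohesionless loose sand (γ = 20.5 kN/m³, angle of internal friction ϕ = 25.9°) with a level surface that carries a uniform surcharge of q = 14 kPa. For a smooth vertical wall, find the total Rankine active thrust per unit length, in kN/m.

44.1 kN/m

K_a = tan²(45° − φ/2) = 0.3920.
Soil triangle: ½ K_a γ H² = 0.5×0.3920×20.5×2.7² = 29.29 kN/m.
Surcharge rectangle: K_a q H = 0.3920×14×2.7 = 14.82 kN/m.
Total = 29.29 + 14.82 = 44.11 kN/m.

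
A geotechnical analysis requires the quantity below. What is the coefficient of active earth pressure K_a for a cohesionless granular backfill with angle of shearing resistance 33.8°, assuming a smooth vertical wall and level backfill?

0.285

K_a = (1 − sin φ)/(1 + sin φ) = (1 − sin 33.8°)/(1 + sin 33.8°) = 0.2851.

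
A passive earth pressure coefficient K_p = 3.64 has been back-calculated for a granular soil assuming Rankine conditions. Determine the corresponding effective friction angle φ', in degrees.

34.7°

K_p = (1+sin φ)/(1−sin φ) ⇒ sin φ = (K_p − 1)/(K_p + 1) = 0.5690.
φ = arcsin(0.5690) = 34.68°.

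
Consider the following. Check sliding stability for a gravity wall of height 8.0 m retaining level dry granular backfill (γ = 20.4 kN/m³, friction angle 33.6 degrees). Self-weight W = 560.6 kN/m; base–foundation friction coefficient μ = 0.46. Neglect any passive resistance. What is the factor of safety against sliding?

1.37

K_a = tan²(45° − 33.6°/2) = 0.2875.
P_a = ½K_aγH² = 0.5×0.2875×20.4×8.0² = 187.7 kN/m, acting at H/3 = 2.667 m above the base.
FS_sliding = μW / P_a = 0.46×560.6 / 187.7 = 1.374.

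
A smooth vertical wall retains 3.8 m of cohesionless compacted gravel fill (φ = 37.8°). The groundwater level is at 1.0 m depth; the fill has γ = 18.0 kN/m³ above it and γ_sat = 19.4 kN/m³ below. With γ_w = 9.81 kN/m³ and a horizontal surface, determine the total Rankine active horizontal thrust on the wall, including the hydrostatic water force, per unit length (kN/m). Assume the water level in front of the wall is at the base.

61.7 kN/m

K_a = tan²(45° − φ/2) = 0.2400.
γ' = 19.4 − 9.81 = 9.590 kN/m³. Depth below WT = 2.8 m.
σ'_h at WT = K_a γ d_w = 4.320 kPa; at base = 4.320 + K_a γ' × 2.8 = 10.76 kPa.
P₁ (0–1.0 m) = ½×4.320×1.0 = 2.160. P₂ (1.0–3.8 m) = ½(4.320+10.76)×2.8 = 21.12.
P_w = ½ γ_w h₂² = 0.5×9.81×2.8² = 38.46. Total = 2.160+21.12+38.46 = 61.73 kN/m.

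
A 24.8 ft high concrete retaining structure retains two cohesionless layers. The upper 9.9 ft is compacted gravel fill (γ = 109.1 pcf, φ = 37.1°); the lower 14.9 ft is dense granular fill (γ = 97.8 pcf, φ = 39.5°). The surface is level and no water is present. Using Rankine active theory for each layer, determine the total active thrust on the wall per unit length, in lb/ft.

K_a1 = tan²(45°−37.1°/2) = 0.2475; K_a2 = tan²(45°−39.5°/2) = 0.2224.
Layer 1: σ at base = K_a1 γ₁ h₁ = 267.3 psf; P₁ = ½×267.3×9.9 = 1323.
Layer 2: σ_v at top = γ₁h₁ = 1080; σ_h top = K_a2×1080 = 240.3; σ_h base = K_a2×(1080+97.8×14.9) = 564.4.
P₂ = ½(240.3+564.4)×14.9 = 5995. Total P_a = 1323+5995 = 7318 lb/ft.

7320 lb/ft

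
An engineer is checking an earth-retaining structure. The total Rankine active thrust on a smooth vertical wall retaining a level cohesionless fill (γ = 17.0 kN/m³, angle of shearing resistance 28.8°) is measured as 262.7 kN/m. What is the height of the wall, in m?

9.40 m

K_a = 0.3498. P_a = ½ K_a γ H² ⇒ H = √(2P_a/(K_a γ)).
H = √(2×262.7/(0.3498×17.0)) = 9.400 m.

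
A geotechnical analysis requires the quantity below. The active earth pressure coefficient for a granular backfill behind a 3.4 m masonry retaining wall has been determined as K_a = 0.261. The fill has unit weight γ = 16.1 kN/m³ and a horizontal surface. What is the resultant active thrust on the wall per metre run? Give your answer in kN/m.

P = ½ K_a γ H² = 0.5 × 0.261 × 16.1 × 3.4² = 24.29 kN/m.

24.3 kN/m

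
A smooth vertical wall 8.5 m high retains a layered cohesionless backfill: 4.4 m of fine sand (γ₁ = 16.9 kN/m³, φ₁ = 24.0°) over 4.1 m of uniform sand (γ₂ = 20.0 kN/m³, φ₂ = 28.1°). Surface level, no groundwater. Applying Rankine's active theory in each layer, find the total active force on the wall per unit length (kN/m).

239 kN/m

K_a1 = tan²(45°−24.0°/2) = 0.4217; K_a2 = tan²(45°−28.1°/2) = 0.3596.
Layer 1: σ at base = K_a1 γ₁ h₁ = 31.36 kPa; P₁ = ½×31.36×4.4 = 68.99.
Layer 2: σ_v at top = γ₁h₁ = 74.36; σ_h top = K_a2×74.36 = 26.74; σ_h base = K_a2×(74.36+20.0×4.1) = 56.23.
P₂ = ½(26.74+56.23)×4.1 = 170.1. Total P_a = 68.99+170.1 = 239.1 kN/m.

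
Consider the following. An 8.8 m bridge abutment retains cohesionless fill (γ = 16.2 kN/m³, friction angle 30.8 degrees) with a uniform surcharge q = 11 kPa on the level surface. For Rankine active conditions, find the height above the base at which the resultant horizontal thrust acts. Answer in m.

K_a = 0.3227.
Triangular part P₁ = ½K_aγH² = 202.4 at H/3 = 2.933 m; rectangular part P₂ = K_a q H = 31.24 at H/2 = 4.400 m.
ȳ = (P₁·2.933 + P₂·4.400)/(P₁+P₂) = 3.129 m.

3.13 m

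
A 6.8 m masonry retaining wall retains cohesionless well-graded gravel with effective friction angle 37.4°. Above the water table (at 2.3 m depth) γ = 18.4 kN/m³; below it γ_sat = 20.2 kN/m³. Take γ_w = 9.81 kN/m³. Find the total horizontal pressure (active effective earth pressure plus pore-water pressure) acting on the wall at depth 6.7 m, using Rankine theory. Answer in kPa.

64.7 kPa

K_a = (1 − sin φ)/(1 + sin φ) = 0.2443.
γ' = 20.2 − 9.81 = 10.39 kN/m³.
Effective vertical stress at 6.7 m: σ'_v = 18.4×2.3 + 10.39×4.40 = 88.04 kPa.
σ'_h = K_a σ'_v = 0.2443 × 88.04 = 21.50 kPa; u = γ_w × 4.40 = 43.16 kPa.
Total σ_h = 21.50 + 43.16 = 64.67 kPa.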